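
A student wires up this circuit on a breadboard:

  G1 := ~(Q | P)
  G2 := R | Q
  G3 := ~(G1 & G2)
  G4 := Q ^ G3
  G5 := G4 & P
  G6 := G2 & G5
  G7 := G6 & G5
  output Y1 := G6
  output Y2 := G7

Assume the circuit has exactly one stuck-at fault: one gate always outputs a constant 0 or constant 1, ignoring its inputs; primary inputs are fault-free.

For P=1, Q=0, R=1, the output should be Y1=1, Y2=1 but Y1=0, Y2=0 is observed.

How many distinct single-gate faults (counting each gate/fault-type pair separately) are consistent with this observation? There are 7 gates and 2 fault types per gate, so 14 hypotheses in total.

Fault-free: G1=0, G2=1, G3=1, G4=1, G5=1, G6=1, G7=1 → Y1=1, Y2=1. Observed Y1=0, Y2=0.
  G1 stuck-at-0: output Y1=1, Y2=1 ✗
  G1 stuck-at-1: output Y1=0, Y2=0 ✓
  G2 stuck-at-0: output Y1=0, Y2=0 ✓
  G2 stuck-at-1: output Y1=1, Y2=1 ✗
  G3 stuck-at-0: output Y1=0, Y2=0 ✓
  G3 stuck-at-1: output Y1=1, Y2=1 ✗
  G4 stuck-at-0: output Y1=0, Y2=0 ✓
  G4 stuck-at-1: output Y1=1, Y2=1 ✗
  G5 stuck-at-0: output Y1=0, Y2=0 ✓
  G5 stuck-at-1: output Y1=1, Y2=1 ✗
  G6 stuck-at-0: output Y1=0, Y2=0 ✓
  G6 stuck-at-1: output Y1=1, Y2=1 ✗
  G7 stuck-at-0: output Y1=1, Y2=0 ✗
  G7 stuck-at-1: output Y1=1, Y2=1 ✗
Consistent faults: {G1 stuck-at-1, G2 stuck-at-0, G3 stuck-at-0, G4 stuck-at-0, G5 stuck-at-0, G6 stuck-at-0} — 6 in all.

6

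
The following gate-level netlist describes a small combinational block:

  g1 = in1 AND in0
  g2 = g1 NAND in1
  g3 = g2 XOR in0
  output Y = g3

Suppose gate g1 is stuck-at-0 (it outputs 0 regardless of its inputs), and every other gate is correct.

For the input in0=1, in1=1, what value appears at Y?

Propagate with g1 forced: g1=0 [stuck-at-0], g2=1, g3=0.
So Y = 0. (Without the fault it would be 1.)

0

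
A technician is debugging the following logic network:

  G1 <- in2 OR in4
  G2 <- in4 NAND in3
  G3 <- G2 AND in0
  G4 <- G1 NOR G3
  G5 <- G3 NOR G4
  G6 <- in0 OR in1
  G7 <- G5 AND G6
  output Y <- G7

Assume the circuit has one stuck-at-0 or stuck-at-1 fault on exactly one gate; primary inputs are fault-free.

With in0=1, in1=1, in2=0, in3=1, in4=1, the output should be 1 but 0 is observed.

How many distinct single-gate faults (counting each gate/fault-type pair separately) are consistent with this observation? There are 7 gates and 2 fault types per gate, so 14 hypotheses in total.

Fault-free: G1=1, G2=0, G3=0, G4=0, G5=1, G6=1, G7=1 → 1. Observed 0.
  G1 stuck-at-0: output 0 ✓
  G1 stuck-at-1: output 1 ✗
  G2 stuck-at-0: output 1 ✗
  G2 stuck-at-1: output 0 ✓
  G3 stuck-at-0: output 1 ✗
  G3 stuck-at-1: output 0 ✓
  G4 stuck-at-0: output 1 ✗
  G4 stuck-at-1: output 0 ✓
  G5 stuck-at-0: output 0 ✓
  G5 stuck-at-1: output 1 ✗
  G6 stuck-at-0: output 0 ✓
  G6 stuck-at-1: output 1 ✗
  G7 stuck-at-0: output 0 ✓
  G7 stuck-at-1: output 1 ✗
Consistent faults: {G1 stuck-at-0, G2 stuck-at-1, G3 stuck-at-1, G4 stuck-at-1, G5 stuck-at-0, G6 stuck-at-0, G7 stuck-at-0} — 7 in all.

7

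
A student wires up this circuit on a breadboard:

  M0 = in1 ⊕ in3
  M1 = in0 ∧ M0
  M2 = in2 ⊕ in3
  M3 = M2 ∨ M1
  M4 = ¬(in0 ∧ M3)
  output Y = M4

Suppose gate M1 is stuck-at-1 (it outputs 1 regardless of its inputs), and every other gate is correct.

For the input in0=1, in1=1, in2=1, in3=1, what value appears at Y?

0

Propagate with M1 forced: M0=0, M1=1 [stuck-at-1], M2=0, M3=1, M4=0.
So Y = 0. (Without the fault it would be 1.)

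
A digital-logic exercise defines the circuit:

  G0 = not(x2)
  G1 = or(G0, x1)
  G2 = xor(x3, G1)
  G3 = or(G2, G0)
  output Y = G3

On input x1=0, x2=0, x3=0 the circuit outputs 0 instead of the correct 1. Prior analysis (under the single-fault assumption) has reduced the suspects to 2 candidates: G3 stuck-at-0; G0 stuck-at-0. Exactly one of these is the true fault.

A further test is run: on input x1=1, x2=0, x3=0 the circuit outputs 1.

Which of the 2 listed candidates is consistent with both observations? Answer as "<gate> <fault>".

Evaluate each candidate on input x1=1, x2=0, x3=0:
  G3 stuck-at-0: G0=1, G1=1, G2=1, G3=0 [stuck-at-0] → 0 — eliminated
  G0 stuck-at-0: G0=0 [stuck-at-0], G1=1, G2=1, G3=1 → 1 — matches
Only G0 stuck-at-0 reproduces the observed 1.

G0 stuck-at-0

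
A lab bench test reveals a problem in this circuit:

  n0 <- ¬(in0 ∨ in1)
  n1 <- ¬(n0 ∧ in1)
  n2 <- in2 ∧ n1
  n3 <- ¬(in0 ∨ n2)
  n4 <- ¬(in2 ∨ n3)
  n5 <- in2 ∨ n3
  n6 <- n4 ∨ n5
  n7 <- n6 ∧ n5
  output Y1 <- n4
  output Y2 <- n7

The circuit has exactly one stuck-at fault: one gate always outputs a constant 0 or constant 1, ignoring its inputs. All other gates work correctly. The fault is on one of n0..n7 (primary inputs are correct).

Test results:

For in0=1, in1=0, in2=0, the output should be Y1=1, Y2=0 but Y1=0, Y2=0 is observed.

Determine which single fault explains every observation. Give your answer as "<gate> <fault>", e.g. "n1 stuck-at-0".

n4 stuck-at-0

Fault-free values for test 1 (in0=1, in1=0, in2=0): n0=0, n1=1, n2=0, n3=0, n4=1, n5=0, n6=1, n7=0, giving Y1=1, Y2=0. Observed Y1=0, Y2=0.
Test 1: faults giving observed Y1=0, Y2=0 are {n4 stuck-at-0}.
Only n4 stuck-at-0 is consistent with every test.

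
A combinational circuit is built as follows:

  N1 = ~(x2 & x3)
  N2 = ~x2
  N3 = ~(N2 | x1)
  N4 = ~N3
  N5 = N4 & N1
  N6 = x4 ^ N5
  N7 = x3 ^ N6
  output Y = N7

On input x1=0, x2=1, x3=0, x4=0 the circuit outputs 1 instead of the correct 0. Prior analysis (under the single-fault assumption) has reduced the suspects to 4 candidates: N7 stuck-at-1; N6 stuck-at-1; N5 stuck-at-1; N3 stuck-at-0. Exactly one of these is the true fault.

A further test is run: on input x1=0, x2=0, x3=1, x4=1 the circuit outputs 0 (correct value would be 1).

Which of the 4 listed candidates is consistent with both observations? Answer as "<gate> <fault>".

N6 stuck-at-1

Evaluate each candidate on input x1=0, x2=0, x3=1, x4=1:
  N7 stuck-at-1: N1=1, N2=1, N3=0, N4=1, N5=1, N6=0, N7=1 [stuck-at-1] → 1 — eliminated
  N6 stuck-at-1: N1=1, N2=1, N3=0, N4=1, N5=1, N6=1 [stuck-at-1], N7=0 → 0 — matches
  N5 stuck-at-1: N1=1, N2=1, N3=0, N4=1, N5=1 [stuck-at-1], N6=0, N7=1 → 1 — eliminated
  N3 stuck-at-0: N1=1, N2=1, N3=0 [stuck-at-0], N4=1, N5=1, N6=0, N7=1 → 1 — eliminated
Only N6 stuck-at-1 reproduces the observed 0.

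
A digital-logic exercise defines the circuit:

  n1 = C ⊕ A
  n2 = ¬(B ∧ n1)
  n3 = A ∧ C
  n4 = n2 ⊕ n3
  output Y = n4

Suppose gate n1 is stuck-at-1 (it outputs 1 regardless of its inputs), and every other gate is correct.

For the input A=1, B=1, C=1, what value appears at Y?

Propagate with n1 forced: n1=1 [stuck-at-1], n2=0, n3=1, n4=1.
So Y = 1. (Without the fault it would be 0.)

1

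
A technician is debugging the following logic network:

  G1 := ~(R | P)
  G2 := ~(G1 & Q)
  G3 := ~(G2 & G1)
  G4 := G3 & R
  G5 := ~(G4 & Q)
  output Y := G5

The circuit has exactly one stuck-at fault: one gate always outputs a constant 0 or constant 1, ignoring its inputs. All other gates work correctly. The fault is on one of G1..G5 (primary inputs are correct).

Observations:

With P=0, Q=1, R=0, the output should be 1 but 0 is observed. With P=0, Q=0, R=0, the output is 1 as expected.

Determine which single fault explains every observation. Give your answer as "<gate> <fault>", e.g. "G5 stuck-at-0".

Fault-free values for test 1 (P=0, Q=1, R=0): G1=1, G2=0, G3=1, G4=0, G5=1, giving Y=1. Observed 0.
Test 1: faults giving observed 0 are {G4 stuck-at-1, G5 stuck-at-0}.
Test 2 (P=0, Q=0, R=0): fault-free G1=1, G2=1, G3=0, G4=0, G5=1 → 1; observed 1. Eliminates G5 stuck-at-0.
Only G4 stuck-at-1 is consistent with every test.

G4 stuck-at-1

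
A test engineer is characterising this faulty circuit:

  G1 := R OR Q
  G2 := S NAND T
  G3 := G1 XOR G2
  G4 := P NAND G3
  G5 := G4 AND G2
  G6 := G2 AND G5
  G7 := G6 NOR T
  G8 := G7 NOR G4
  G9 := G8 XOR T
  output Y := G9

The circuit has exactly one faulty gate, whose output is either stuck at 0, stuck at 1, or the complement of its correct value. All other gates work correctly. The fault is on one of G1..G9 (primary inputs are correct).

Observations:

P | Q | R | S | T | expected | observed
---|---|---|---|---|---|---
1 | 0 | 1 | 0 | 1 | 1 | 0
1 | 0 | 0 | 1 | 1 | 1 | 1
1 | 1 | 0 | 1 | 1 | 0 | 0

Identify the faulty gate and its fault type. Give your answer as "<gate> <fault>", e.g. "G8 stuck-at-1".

Fault-free values for test 1 (P=1, Q=0, R=1, S=0, T=1): G1=1, G2=1, G3=0, G4=1, G5=1, G6=1, G7=0, G8=0, G9=1, giving Y=1. Observed 0.
Test 1: faults giving observed 0 are {G1 stuck-at-0, G1 inverted output, G2 stuck-at-0, G2 inverted output, G3 stuck-at-1, G3 inverted output, G4 stuck-at-0, G4 inverted output, G8 stuck-at-1, G8 inverted output, G9 stuck-at-0, G9 inverted output}.
Test 2 (P=1, Q=0, R=0, S=1, T=1): fault-free G1=0, G2=0, G3=0, G4=1, G5=0, G6=0, G7=0, G8=0, G9=1 → 1; observed 1. Eliminates G1 inverted output, G2 inverted output, G3 stuck-at-1, G3 inverted output, G4 stuck-at-0, G4 inverted output, G8 stuck-at-1, G8 inverted output, G9 stuck-at-0, G9 inverted output.
Test 3 (P=1, Q=1, R=0, S=1, T=1): fault-free G1=1, G2=0, G3=1, G4=0, G5=0, G6=0, G7=0, G8=1, G9=0 → 0; observed 0. Eliminates G1 stuck-at-0.
Only G2 stuck-at-0 is consistent with every test.

G2 stuck-at-0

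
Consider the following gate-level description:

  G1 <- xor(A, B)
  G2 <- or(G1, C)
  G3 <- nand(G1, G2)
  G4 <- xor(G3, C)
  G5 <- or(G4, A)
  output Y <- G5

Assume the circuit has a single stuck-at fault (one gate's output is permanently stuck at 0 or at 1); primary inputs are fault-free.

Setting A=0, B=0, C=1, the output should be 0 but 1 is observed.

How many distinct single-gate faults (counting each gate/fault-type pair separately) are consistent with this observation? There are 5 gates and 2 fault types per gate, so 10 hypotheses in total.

4

Fault-free: G1=0, G2=1, G3=1, G4=0, G5=0 → 0. Observed 1.
  G1 stuck-at-0: output 0 ✗
  G1 stuck-at-1: output 1 ✓
  G2 stuck-at-0: output 0 ✗
  G2 stuck-at-1: output 0 ✗
  G3 stuck-at-0: output 1 ✓
  G3 stuck-at-1: output 0 ✗
  G4 stuck-at-0: output 0 ✗
  G4 stuck-at-1: output 1 ✓
  G5 stuck-at-0: output 0 ✗
  G5 stuck-at-1: output 1 ✓
Consistent faults: {G1 stuck-at-1, G3 stuck-at-0, G4 stuck-at-1, G5 stuck-at-1} — 4 in all.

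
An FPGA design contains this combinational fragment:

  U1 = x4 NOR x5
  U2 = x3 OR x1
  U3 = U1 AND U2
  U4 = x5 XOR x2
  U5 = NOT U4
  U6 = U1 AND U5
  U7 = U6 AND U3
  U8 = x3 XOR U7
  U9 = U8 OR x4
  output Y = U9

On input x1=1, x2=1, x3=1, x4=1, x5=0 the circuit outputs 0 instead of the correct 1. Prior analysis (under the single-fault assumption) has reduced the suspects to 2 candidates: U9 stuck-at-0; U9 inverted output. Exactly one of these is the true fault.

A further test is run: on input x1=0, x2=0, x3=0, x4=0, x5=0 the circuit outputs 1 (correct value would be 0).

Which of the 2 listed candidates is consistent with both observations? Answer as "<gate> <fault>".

U9 inverted output

Evaluate each candidate on input x1=0, x2=0, x3=0, x4=0, x5=0:
  U9 stuck-at-0: U1=1, U2=0, U3=0, U4=0, U5=1, U6=1, U7=0, U8=0, U9=0 [stuck-at-0] → 0 — eliminated
  U9 inverted output: U1=1, U2=0, U3=0, U4=0, U5=1, U6=1, U7=0, U8=0, U9=1 [inverted output] → 1 — matches
Only U9 inverted output reproduces the observed 1.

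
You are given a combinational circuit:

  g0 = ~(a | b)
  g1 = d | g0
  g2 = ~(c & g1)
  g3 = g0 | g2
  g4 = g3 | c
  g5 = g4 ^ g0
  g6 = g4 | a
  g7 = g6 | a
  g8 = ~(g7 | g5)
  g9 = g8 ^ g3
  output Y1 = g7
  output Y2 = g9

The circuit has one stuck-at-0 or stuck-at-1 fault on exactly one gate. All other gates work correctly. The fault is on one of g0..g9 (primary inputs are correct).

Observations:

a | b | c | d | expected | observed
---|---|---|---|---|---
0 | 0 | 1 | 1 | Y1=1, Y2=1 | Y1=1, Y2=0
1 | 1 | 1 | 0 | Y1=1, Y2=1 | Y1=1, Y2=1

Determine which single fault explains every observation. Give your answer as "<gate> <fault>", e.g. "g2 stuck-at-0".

g0 stuck-at-0

Fault-free values for test 1 (a=0, b=0, c=1, d=1): g0=1, g1=1, g2=0, g3=1, g4=1, g5=0, g6=1, g7=1, g8=0, g9=1, giving Y1=1, Y2=1. Observed Y1=1, Y2=0.
Test 1: faults giving observed Y1=1, Y2=0 are {g0 stuck-at-0, g3 stuck-at-0, g8 stuck-at-1, g9 stuck-at-0}.
Test 2 (a=1, b=1, c=1, d=0): fault-free g0=0, g1=0, g2=1, g3=1, g4=1, g5=1, g6=1, g7=1, g8=0, g9=1 → Y1=1, Y2=1; observed Y1=1, Y2=1. Eliminates g3 stuck-at-0, g8 stuck-at-1, g9 stuck-at-0.
Only g0 stuck-at-0 is consistent with every test.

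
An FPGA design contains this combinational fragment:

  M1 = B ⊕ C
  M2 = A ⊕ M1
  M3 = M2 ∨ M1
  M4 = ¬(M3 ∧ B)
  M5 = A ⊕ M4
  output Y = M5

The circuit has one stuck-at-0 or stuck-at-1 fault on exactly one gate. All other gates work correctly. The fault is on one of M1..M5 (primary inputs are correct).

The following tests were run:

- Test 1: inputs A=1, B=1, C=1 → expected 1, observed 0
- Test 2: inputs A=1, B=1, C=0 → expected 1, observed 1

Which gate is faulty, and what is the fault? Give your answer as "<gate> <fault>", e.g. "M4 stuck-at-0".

M2 stuck-at-0

Fault-free values for test 1 (A=1, B=1, C=1): M1=0, M2=1, M3=1, M4=0, M5=1, giving Y=1. Observed 0.
Test 1: faults giving observed 0 are {M2 stuck-at-0, M3 stuck-at-0, M4 stuck-at-1, M5 stuck-at-0}.
Test 2 (A=1, B=1, C=0): fault-free M1=1, M2=0, M3=1, M4=0, M5=1 → 1; observed 1. Eliminates M3 stuck-at-0, M4 stuck-at-1, M5 stuck-at-0.
Only M2 stuck-at-0 is consistent with every test.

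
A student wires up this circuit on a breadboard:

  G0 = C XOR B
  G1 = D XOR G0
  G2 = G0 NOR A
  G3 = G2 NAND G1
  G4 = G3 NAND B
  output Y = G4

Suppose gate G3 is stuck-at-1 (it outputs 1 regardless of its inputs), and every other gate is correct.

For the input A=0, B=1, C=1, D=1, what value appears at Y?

0

Propagate with G3 forced: G0=0, G1=1, G2=1, G3=1 [stuck-at-1], G4=0.
So Y = 0. (Without the fault it would be 1.)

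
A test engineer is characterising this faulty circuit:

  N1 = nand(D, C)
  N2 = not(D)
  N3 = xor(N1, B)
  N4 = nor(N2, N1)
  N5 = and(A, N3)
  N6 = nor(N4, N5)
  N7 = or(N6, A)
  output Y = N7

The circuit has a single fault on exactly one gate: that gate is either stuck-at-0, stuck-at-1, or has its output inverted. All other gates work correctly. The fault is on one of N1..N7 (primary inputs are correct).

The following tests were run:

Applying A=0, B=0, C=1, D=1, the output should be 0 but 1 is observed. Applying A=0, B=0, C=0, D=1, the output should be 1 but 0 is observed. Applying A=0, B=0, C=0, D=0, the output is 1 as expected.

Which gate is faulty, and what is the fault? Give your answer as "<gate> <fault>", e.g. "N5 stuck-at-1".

N1 inverted output

Fault-free values for test 1 (A=0, B=0, C=1, D=1): N1=0, N2=0, N3=0, N4=1, N5=0, N6=0, N7=0, giving Y=0. Observed 1.
Test 1: faults giving observed 1 are {N1 stuck-at-1, N1 inverted output, N2 stuck-at-1, N2 inverted output, N4 stuck-at-0, N4 inverted output, N6 stuck-at-1, N6 inverted output, N7 stuck-at-1, N7 inverted output}.
Test 2 (A=0, B=0, C=0, D=1): fault-free N1=1, N2=0, N3=1, N4=0, N5=0, N6=1, N7=1 → 1; observed 0. Eliminates N1 stuck-at-1, N2 stuck-at-1, N2 inverted output, N4 stuck-at-0, N6 stuck-at-1, N7 stuck-at-1.
Test 3 (A=0, B=0, C=0, D=0): fault-free N1=1, N2=1, N3=1, N4=0, N5=0, N6=1, N7=1 → 1; observed 1. Eliminates N4 inverted output, N6 inverted output, N7 inverted output.
Only N1 inverted output is consistent with every test.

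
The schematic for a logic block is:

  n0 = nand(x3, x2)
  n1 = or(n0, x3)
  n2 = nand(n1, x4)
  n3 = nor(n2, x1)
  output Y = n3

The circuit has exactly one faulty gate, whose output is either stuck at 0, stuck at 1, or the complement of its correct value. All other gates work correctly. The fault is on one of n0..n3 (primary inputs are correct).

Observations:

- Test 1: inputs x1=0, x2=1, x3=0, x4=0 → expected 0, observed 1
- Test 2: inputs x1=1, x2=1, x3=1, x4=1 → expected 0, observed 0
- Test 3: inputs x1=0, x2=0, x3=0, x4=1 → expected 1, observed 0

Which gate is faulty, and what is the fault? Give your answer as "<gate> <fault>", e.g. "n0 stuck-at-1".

n2 inverted output

Fault-free values for test 1 (x1=0, x2=1, x3=0, x4=0): n0=1, n1=1, n2=1, n3=0, giving Y=0. Observed 1.
Test 1: faults giving observed 1 are {n2 stuck-at-0, n2 inverted output, n3 stuck-at-1, n3 inverted output}.
Test 2 (x1=1, x2=1, x3=1, x4=1): fault-free n0=0, n1=1, n2=0, n3=0 → 0; observed 0. Eliminates n3 stuck-at-1, n3 inverted output.
Test 3 (x1=0, x2=0, x3=0, x4=1): fault-free n0=1, n1=1, n2=0, n3=1 → 1; observed 0. Eliminates n2 stuck-at-0.
Only n2 inverted output is consistent with every test.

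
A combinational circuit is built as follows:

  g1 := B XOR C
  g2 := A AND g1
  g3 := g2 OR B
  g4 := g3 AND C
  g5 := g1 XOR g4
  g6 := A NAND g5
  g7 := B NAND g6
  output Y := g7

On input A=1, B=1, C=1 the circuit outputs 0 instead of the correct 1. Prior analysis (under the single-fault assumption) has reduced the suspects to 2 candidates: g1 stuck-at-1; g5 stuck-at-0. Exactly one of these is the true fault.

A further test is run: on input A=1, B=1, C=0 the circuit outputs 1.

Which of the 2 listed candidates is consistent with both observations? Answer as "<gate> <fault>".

g1 stuck-at-1

Evaluate each candidate on input A=1, B=1, C=0:
  g1 stuck-at-1: g1=1 [stuck-at-1], g2=1, g3=1, g4=0, g5=1, g6=0, g7=1 → 1 — matches
  g5 stuck-at-0: g1=1, g2=1, g3=1, g4=0, g5=0 [stuck-at-0], g6=1, g7=0 → 0 — eliminated
Only g1 stuck-at-1 reproduces the observed 1.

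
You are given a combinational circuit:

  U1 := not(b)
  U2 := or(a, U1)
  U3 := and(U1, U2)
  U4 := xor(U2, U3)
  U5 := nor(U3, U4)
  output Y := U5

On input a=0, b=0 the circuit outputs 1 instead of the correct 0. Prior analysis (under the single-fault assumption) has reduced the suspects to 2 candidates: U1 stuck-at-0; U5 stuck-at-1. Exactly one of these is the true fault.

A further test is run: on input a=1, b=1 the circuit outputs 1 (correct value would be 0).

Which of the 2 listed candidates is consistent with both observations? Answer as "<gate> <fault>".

Evaluate each candidate on input a=1, b=1:
  U1 stuck-at-0: U1=0 [stuck-at-0], U2=1, U3=0, U4=1, U5=0 → 0 — eliminated
  U5 stuck-at-1: U1=0, U2=1, U3=0, U4=1, U5=1 [stuck-at-1] → 1 — matches
Only U5 stuck-at-1 reproduces the observed 1.

U5 stuck-at-1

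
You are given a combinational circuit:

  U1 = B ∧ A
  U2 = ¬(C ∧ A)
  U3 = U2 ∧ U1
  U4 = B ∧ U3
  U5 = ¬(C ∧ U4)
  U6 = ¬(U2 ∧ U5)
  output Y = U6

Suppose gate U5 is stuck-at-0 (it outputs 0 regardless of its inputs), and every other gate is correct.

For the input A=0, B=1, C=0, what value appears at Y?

1

Propagate with U5 forced: U1=0, U2=1, U3=0, U4=0, U5=0 [stuck-at-0], U6=1.
So Y = 1. (Without the fault it would be 0.)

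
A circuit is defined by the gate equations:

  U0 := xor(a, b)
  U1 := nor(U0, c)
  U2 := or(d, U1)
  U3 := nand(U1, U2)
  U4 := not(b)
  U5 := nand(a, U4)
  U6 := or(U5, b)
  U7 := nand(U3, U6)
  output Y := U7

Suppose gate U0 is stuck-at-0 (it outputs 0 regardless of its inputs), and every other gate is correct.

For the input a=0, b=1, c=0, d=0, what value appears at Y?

1

Propagate with U0 forced: U0=0 [stuck-at-0], U1=1, U2=1, U3=0, U4=0, U5=1, U6=1, U7=1.
So Y = 1. (Without the fault it would be 0.)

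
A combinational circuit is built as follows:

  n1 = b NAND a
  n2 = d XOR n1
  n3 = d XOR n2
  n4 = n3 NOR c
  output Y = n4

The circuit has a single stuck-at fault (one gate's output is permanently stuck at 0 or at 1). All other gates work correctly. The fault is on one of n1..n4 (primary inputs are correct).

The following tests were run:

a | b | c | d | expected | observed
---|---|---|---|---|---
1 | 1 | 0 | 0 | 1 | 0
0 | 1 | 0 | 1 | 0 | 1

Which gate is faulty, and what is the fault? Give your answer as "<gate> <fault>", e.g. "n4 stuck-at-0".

n2 stuck-at-1

Fault-free values for test 1 (a=1, b=1, c=0, d=0): n1=0, n2=0, n3=0, n4=1, giving Y=1. Observed 0.
Test 1: faults giving observed 0 are {n1 stuck-at-1, n2 stuck-at-1, n3 stuck-at-1, n4 stuck-at-0}.
Test 2 (a=0, b=1, c=0, d=1): fault-free n1=1, n2=0, n3=1, n4=0 → 0; observed 1. Eliminates n1 stuck-at-1, n3 stuck-at-1, n4 stuck-at-0.
Only n2 stuck-at-1 is consistent with every test.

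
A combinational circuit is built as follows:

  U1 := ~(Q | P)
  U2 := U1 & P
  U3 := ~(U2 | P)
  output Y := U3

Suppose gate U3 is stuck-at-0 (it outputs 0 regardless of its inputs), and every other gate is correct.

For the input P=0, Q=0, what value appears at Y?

0

Propagate with U3 forced: U1=1, U2=0, U3=0 [stuck-at-0].
So Y = 0. (Without the fault it would be 1.)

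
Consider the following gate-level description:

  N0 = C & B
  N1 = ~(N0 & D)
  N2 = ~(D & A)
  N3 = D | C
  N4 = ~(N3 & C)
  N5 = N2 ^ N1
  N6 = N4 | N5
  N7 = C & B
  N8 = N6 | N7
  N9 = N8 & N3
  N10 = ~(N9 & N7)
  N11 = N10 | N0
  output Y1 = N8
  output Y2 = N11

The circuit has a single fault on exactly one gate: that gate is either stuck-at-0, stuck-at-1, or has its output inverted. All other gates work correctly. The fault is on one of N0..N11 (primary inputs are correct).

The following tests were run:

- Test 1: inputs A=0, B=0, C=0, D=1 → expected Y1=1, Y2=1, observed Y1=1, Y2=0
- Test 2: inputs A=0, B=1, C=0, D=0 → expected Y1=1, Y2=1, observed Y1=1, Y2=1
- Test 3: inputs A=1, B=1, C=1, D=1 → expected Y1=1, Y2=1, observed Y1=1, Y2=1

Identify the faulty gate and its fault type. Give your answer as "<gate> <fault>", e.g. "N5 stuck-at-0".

N7 stuck-at-1

Fault-free values for test 1 (A=0, B=0, C=0, D=1): N0=0, N1=1, N2=1, N3=1, N4=1, N5=0, N6=1, N7=0, N8=1, N9=1, N10=1, N11=1, giving Y1=1, Y2=1. Observed Y1=1, Y2=0.
Test 1: faults giving observed Y1=1, Y2=0 are {N7 stuck-at-1, N7 inverted output, N10 stuck-at-0, N10 inverted output, N11 stuck-at-0, N11 inverted output}.
Test 2 (A=0, B=1, C=0, D=0): fault-free N0=0, N1=1, N2=1, N3=0, N4=1, N5=0, N6=1, N7=0, N8=1, N9=0, N10=1, N11=1 → Y1=1, Y2=1; observed Y1=1, Y2=1. Eliminates N10 stuck-at-0, N10 inverted output, N11 stuck-at-0, N11 inverted output.
Test 3 (A=1, B=1, C=1, D=1): fault-free N0=1, N1=0, N2=0, N3=1, N4=0, N5=0, N6=0, N7=1, N8=1, N9=1, N10=0, N11=1 → Y1=1, Y2=1; observed Y1=1, Y2=1. Eliminates N7 inverted output.
Only N7 stuck-at-1 is consistent with every test.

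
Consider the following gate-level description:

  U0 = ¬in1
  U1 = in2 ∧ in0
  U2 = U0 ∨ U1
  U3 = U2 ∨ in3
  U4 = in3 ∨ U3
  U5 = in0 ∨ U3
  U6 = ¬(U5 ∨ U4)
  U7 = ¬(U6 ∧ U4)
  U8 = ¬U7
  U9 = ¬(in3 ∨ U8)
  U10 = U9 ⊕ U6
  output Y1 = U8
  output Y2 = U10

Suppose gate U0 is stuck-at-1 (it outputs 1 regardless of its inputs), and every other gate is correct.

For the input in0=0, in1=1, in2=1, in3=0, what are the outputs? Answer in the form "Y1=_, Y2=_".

Propagate with U0 forced: U0=1 [stuck-at-1], U1=0, U2=1, U3=1, U4=1, U5=1, U6=0, U7=1, U8=0, U9=1, U10=1.
So the outputs are Y1=0, Y2=1. (Without the fault they would be Y1=0, Y2=0.)

Y1=0, Y2=1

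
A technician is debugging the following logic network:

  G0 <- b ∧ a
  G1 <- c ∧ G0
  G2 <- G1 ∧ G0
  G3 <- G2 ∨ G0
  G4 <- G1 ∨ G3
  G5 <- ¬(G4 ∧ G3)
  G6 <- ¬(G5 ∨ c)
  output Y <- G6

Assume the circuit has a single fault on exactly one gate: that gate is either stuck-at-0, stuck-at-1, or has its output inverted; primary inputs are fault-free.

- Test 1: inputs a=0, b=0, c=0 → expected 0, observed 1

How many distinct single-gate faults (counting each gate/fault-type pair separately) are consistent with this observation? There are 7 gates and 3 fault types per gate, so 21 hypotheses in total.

10

Fault-free: G0=0, G1=0, G2=0, G3=0, G4=0, G5=1, G6=0 → 0. Observed 1.
  G0: stuck-at-1, inverted output ✓; others ✗
  G1: none of the 3 fault types match ✗
  G2: stuck-at-1, inverted output ✓; others ✗
  G3: stuck-at-1, inverted output ✓; others ✗
  G4: none of the 3 fault types match ✗
  G5: stuck-at-0, inverted output ✓; others ✗
  G6: stuck-at-1, inverted output ✓; others ✗
Consistent faults: {G0 stuck-at-1, G0 inverted output, G2 stuck-at-1, G2 inverted output, G3 stuck-at-1, G3 inverted output, G5 stuck-at-0, G5 inverted output, G6 stuck-at-1, G6 inverted output} — 10 in all.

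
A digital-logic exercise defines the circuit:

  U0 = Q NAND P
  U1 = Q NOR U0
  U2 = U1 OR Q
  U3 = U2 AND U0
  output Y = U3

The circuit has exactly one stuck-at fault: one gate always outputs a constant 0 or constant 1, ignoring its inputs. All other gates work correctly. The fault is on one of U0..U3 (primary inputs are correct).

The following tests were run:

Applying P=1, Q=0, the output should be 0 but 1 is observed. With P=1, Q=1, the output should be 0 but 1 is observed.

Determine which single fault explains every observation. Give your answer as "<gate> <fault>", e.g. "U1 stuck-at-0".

Fault-free values for test 1 (P=1, Q=0): U0=1, U1=0, U2=0, U3=0, giving Y=0. Observed 1.
Test 1: faults giving observed 1 are {U1 stuck-at-1, U2 stuck-at-1, U3 stuck-at-1}.
Test 2 (P=1, Q=1): fault-free U0=0, U1=0, U2=1, U3=0 → 0; observed 1. Eliminates U1 stuck-at-1, U2 stuck-at-1.
Only U3 stuck-at-1 is consistent with every test.

U3 stuck-at-1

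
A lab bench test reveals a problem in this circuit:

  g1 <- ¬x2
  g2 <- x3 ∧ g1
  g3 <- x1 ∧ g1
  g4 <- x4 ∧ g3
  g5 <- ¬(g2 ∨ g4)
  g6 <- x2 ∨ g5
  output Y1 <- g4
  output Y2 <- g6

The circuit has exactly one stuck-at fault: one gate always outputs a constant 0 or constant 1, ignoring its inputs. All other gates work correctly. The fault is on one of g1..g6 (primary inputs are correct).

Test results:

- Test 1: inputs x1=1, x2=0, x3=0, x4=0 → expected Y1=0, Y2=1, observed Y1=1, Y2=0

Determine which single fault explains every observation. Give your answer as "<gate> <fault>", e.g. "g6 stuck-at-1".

g4 stuck-at-1

Fault-free values for test 1 (x1=1, x2=0, x3=0, x4=0): g1=1, g2=0, g3=1, g4=0, g5=1, g6=1, giving Y1=0, Y2=1. Observed Y1=1, Y2=0.
Test 1: faults giving observed Y1=1, Y2=0 are {g4 stuck-at-1}.
Only g4 stuck-at-1 is consistent with every test.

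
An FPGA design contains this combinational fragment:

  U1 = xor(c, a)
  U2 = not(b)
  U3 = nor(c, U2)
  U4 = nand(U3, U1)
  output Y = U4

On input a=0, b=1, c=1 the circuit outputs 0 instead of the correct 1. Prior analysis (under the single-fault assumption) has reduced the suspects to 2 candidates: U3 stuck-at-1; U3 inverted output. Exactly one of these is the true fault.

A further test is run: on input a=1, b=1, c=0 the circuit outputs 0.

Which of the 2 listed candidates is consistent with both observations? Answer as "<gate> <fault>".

Evaluate each candidate on input a=1, b=1, c=0:
  U3 stuck-at-1: U1=1, U2=0, U3=1 [stuck-at-1], U4=0 → 0 — matches
  U3 inverted output: U1=1, U2=0, U3=0 [inverted output], U4=1 → 1 — eliminated
Only U3 stuck-at-1 reproduces the observed 0.

U3 stuck-at-1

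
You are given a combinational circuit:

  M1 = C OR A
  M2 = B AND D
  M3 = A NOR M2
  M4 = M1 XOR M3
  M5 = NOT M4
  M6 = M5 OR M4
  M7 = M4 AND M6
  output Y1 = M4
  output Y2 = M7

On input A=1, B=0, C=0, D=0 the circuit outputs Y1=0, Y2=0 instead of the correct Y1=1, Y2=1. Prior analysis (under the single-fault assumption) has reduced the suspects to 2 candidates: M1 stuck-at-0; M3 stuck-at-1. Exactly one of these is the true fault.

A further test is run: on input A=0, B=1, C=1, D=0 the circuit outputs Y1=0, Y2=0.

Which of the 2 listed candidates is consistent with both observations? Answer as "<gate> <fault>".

M3 stuck-at-1

Evaluate each candidate on input A=0, B=1, C=1, D=0:
  M1 stuck-at-0: M1=0 [stuck-at-0], M2=0, M3=1, M4=1, M5=0, M6=1, M7=1 → Y1=1, Y2=1 — eliminated
  M3 stuck-at-1: M1=1, M2=0, M3=1 [stuck-at-1], M4=0, M5=1, M6=1, M7=0 → Y1=0, Y2=0 — matches
Only M3 stuck-at-1 reproduces the observed Y1=0, Y2=0.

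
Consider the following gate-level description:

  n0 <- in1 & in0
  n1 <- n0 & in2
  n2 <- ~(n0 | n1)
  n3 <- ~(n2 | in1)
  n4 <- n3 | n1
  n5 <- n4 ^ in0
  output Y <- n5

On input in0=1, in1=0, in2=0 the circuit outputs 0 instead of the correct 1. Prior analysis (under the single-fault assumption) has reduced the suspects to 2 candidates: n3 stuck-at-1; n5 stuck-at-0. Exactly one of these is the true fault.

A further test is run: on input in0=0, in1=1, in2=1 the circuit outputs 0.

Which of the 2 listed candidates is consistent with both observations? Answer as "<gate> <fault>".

Evaluate each candidate on input in0=0, in1=1, in2=1:
  n3 stuck-at-1: n0=0, n1=0, n2=1, n3=1 [stuck-at-1], n4=1, n5=1 → 1 — eliminated
  n5 stuck-at-0: n0=0, n1=0, n2=1, n3=0, n4=0, n5=0 [stuck-at-0] → 0 — matches
Only n5 stuck-at-0 reproduces the observed 0.

n5 stuck-at-0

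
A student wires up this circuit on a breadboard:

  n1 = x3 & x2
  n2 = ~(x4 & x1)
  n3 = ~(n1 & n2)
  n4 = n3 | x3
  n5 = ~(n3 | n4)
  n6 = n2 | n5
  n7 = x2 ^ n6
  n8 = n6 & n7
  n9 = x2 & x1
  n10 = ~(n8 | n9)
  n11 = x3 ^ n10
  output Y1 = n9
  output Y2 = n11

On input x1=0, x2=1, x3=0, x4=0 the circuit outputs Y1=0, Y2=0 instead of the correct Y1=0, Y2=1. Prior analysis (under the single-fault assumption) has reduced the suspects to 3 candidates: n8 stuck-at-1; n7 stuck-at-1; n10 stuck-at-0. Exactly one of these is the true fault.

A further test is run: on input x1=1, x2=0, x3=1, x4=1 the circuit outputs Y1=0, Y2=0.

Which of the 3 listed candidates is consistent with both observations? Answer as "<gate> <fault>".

Evaluate each candidate on input x1=1, x2=0, x3=1, x4=1:
  n8 stuck-at-1: n1=0, n2=0, n3=1, n4=1, n5=0, n6=0, n7=0, n8=1 [stuck-at-1], n9=0, n10=0, n11=1 → Y1=0, Y2=1 — eliminated
  n7 stuck-at-1: n1=0, n2=0, n3=1, n4=1, n5=0, n6=0, n7=1 [stuck-at-1], n8=0, n9=0, n10=1, n11=0 → Y1=0, Y2=0 — matches
  n10 stuck-at-0: n1=0, n2=0, n3=1, n4=1, n5=0, n6=0, n7=0, n8=0, n9=0, n10=0 [stuck-at-0], n11=1 → Y1=0, Y2=1 — eliminated
Only n7 stuck-at-1 reproduces the observed Y1=0, Y2=0.

n7 stuck-at-1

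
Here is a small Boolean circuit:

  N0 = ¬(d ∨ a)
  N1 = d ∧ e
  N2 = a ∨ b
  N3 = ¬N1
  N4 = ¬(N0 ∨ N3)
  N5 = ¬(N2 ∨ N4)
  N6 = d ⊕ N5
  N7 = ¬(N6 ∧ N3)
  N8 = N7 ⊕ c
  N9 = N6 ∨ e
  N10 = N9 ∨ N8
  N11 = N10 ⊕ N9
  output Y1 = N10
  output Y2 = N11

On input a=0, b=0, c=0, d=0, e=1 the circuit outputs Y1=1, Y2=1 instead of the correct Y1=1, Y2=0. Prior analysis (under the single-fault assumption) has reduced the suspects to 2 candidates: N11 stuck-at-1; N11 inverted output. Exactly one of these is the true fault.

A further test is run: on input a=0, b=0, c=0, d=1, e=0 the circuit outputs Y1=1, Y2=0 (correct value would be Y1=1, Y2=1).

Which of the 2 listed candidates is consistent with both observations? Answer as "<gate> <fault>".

N11 inverted output

Evaluate each candidate on input a=0, b=0, c=0, d=1, e=0:
  N11 stuck-at-1: N0=0, N1=0, N2=0, N3=1, N4=0, N5=1, N6=0, N7=1, N8=1, N9=0, N10=1, N11=1 [stuck-at-1] → Y1=1, Y2=1 — eliminated
  N11 inverted output: N0=0, N1=0, N2=0, N3=1, N4=0, N5=1, N6=0, N7=1, N8=1, N9=0, N10=1, N11=0 [inverted output] → Y1=1, Y2=0 — matches
Only N11 inverted output reproduces the observed Y1=1, Y2=0.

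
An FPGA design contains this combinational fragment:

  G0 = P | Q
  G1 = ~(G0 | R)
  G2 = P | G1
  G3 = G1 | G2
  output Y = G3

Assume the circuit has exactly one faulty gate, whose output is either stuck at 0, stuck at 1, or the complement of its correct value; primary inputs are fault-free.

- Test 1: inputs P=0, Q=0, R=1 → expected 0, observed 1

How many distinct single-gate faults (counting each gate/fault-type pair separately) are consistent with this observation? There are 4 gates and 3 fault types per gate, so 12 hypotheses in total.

Fault-free: G0=0, G1=0, G2=0, G3=0 → 0. Observed 1.
  G0 stuck-at-0: output 0 ✗
  G0 stuck-at-1: output 0 ✗
  G0 inverted output: output 0 ✗
  G1 stuck-at-0: output 0 ✗
  G1 stuck-at-1: output 1 ✓
  G1 inverted output: output 1 ✓
  G2 stuck-at-0: output 0 ✗
  G2 stuck-at-1: output 1 ✓
  G2 inverted output: output 1 ✓
  G3 stuck-at-0: output 0 ✗
  G3 stuck-at-1: output 1 ✓
  G3 inverted output: output 1 ✓
Consistent faults: {G1 stuck-at-1, G1 inverted output, G2 stuck-at-1, G2 inverted output, G3 stuck-at-1, G3 inverted output} — 6 in all.

6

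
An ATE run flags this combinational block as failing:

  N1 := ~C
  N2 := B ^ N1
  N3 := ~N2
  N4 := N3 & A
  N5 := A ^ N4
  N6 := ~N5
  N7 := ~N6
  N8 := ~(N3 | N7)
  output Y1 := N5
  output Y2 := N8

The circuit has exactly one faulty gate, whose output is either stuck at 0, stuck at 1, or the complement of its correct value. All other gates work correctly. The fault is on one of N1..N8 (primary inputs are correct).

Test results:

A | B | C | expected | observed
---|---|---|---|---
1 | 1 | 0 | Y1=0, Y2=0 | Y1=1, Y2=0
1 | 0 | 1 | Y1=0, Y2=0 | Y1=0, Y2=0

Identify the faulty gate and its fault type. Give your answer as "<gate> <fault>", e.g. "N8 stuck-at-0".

Fault-free values for test 1 (A=1, B=1, C=0): N1=1, N2=0, N3=1, N4=1, N5=0, N6=1, N7=0, N8=0, giving Y1=0, Y2=0. Observed Y1=1, Y2=0.
Test 1: faults giving observed Y1=1, Y2=0 are {N1 stuck-at-0, N1 inverted output, N2 stuck-at-1, N2 inverted output, N3 stuck-at-0, N3 inverted output, N4 stuck-at-0, N4 inverted output, N5 stuck-at-1, N5 inverted output}.
Test 2 (A=1, B=0, C=1): fault-free N1=0, N2=0, N3=1, N4=1, N5=0, N6=1, N7=0, N8=0 → Y1=0, Y2=0; observed Y1=0, Y2=0. Eliminates N1 inverted output, N2 stuck-at-1, N2 inverted output, N3 stuck-at-0, N3 inverted output, N4 stuck-at-0, N4 inverted output, N5 stuck-at-1, N5 inverted output.
Only N1 stuck-at-0 is consistent with every test.

N1 stuck-at-0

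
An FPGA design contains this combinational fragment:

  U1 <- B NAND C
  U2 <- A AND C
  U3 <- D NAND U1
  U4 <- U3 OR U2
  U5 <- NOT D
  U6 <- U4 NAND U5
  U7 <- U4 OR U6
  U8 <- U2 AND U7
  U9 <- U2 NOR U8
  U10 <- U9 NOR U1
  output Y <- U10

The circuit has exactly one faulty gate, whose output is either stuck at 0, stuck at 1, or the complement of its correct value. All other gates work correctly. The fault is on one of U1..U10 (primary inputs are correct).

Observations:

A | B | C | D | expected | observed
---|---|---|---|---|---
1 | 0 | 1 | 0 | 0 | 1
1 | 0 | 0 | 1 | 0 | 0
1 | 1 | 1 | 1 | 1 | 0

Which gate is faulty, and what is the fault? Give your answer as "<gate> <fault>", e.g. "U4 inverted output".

Fault-free values for test 1 (A=1, B=0, C=1, D=0): U1=1, U2=1, U3=1, U4=1, U5=1, U6=0, U7=1, U8=1, U9=0, U10=0, giving Y=0. Observed 1.
Test 1: faults giving observed 1 are {U1 stuck-at-0, U1 inverted output, U10 stuck-at-1, U10 inverted output}.
Test 2 (A=1, B=0, C=0, D=1): fault-free U1=1, U2=0, U3=0, U4=0, U5=0, U6=1, U7=1, U8=0, U9=1, U10=0 → 0; observed 0. Eliminates U10 stuck-at-1, U10 inverted output.
Test 3 (A=1, B=1, C=1, D=1): fault-free U1=0, U2=1, U3=1, U4=1, U5=0, U6=1, U7=1, U8=1, U9=0, U10=1 → 1; observed 0. Eliminates U1 stuck-at-0.
Only U1 inverted output is consistent with every test.

U1 inverted output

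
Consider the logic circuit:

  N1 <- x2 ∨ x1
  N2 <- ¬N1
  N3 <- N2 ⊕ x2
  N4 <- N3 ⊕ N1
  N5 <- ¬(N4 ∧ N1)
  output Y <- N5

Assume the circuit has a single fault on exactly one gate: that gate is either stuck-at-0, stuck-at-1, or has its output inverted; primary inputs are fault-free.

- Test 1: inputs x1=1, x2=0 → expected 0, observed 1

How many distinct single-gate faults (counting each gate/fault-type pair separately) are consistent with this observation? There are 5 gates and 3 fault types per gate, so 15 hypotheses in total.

10

Fault-free: N1=1, N2=0, N3=0, N4=1, N5=0 → 0. Observed 1.
  N1: stuck-at-0, inverted output ✓; others ✗
  N2: stuck-at-1, inverted output ✓; others ✗
  N3: stuck-at-1, inverted output ✓; others ✗
  N4: stuck-at-0, inverted output ✓; others ✗
  N5: stuck-at-1, inverted output ✓; others ✗
Consistent faults: {N1 stuck-at-0, N1 inverted output, N2 stuck-at-1, N2 inverted output, N3 stuck-at-1, N3 inverted output, N4 stuck-at-0, N4 inverted output, N5 stuck-at-1, N5 inverted output} — 10 in all.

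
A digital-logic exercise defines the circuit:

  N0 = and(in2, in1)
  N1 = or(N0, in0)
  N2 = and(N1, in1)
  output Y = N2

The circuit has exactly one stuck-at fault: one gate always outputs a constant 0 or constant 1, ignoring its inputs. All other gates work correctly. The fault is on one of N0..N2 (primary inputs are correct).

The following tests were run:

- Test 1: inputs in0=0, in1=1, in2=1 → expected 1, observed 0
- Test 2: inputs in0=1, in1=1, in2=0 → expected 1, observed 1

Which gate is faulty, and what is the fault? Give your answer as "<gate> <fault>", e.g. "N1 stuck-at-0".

N0 stuck-at-0

Fault-free values for test 1 (in0=0, in1=1, in2=1): N0=1, N1=1, N2=1, giving Y=1. Observed 0.
Test 1: faults giving observed 0 are {N0 stuck-at-0, N1 stuck-at-0, N2 stuck-at-0}.
Test 2 (in0=1, in1=1, in2=0): fault-free N0=0, N1=1, N2=1 → 1; observed 1. Eliminates N1 stuck-at-0, N2 stuck-at-0.
Only N0 stuck-at-0 is consistent with every test.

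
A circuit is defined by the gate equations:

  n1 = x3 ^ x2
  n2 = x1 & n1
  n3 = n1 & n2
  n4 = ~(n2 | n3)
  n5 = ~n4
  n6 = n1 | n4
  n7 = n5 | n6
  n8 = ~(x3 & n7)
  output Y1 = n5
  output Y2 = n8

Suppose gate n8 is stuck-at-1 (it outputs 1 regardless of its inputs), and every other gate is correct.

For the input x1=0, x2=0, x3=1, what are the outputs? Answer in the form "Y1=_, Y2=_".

Propagate with n8 forced: n1=1, n2=0, n3=0, n4=1, n5=0, n6=1, n7=1, n8=1 [stuck-at-1].
So the outputs are Y1=0, Y2=1. (Without the fault they would be Y1=0, Y2=0.)

Y1=0, Y2=1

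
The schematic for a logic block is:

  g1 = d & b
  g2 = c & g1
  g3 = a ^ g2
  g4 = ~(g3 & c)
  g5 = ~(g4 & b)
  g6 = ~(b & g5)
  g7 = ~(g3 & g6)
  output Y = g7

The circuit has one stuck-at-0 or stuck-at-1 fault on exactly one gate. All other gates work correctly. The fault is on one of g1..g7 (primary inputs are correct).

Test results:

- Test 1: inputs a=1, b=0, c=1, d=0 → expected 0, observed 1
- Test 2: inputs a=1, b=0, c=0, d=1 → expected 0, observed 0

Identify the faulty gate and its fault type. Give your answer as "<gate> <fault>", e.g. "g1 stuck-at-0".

g1 stuck-at-1

Fault-free values for test 1 (a=1, b=0, c=1, d=0): g1=0, g2=0, g3=1, g4=0, g5=1, g6=1, g7=0, giving Y=0. Observed 1.
Test 1: faults giving observed 1 are {g1 stuck-at-1, g2 stuck-at-1, g3 stuck-at-0, g6 stuck-at-0, g7 stuck-at-1}.
Test 2 (a=1, b=0, c=0, d=1): fault-free g1=0, g2=0, g3=1, g4=1, g5=1, g6=1, g7=0 → 0; observed 0. Eliminates g2 stuck-at-1, g3 stuck-at-0, g6 stuck-at-0, g7 stuck-at-1.
Only g1 stuck-at-1 is consistent with every test.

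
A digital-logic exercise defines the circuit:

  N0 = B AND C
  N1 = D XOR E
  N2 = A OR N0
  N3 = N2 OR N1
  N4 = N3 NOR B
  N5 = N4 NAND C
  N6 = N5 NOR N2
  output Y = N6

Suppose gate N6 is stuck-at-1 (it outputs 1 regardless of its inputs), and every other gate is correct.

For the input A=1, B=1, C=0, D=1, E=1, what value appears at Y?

1

Propagate with N6 forced: N0=0, N1=0, N2=1, N3=1, N4=0, N5=1, N6=1 [stuck-at-1].
So Y = 1. (Without the fault it would be 0.)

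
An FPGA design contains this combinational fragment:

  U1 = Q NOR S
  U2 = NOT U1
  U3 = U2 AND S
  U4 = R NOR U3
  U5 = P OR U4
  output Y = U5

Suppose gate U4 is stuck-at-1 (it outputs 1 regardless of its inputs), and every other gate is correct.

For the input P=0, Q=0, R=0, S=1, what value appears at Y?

Propagate with U4 forced: U1=0, U2=1, U3=1, U4=1 [stuck-at-1], U5=1.
So Y = 1. (Without the fault it would be 0.)

1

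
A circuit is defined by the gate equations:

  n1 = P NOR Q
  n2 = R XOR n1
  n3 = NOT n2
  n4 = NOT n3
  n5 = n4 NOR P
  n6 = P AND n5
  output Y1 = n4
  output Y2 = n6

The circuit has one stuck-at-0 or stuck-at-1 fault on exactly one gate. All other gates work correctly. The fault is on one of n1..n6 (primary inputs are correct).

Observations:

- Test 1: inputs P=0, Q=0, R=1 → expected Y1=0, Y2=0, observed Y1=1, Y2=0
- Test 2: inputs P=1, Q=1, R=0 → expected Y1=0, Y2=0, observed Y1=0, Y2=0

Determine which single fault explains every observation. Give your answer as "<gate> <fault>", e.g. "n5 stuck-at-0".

n1 stuck-at-0

Fault-free values for test 1 (P=0, Q=0, R=1): n1=1, n2=0, n3=1, n4=0, n5=1, n6=0, giving Y1=0, Y2=0. Observed Y1=1, Y2=0.
Test 1: faults giving observed Y1=1, Y2=0 are {n1 stuck-at-0, n2 stuck-at-1, n3 stuck-at-0, n4 stuck-at-1}.
Test 2 (P=1, Q=1, R=0): fault-free n1=0, n2=0, n3=1, n4=0, n5=0, n6=0 → Y1=0, Y2=0; observed Y1=0, Y2=0. Eliminates n2 stuck-at-1, n3 stuck-at-0, n4 stuck-at-1.
Only n1 stuck-at-0 is consistent with every test.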